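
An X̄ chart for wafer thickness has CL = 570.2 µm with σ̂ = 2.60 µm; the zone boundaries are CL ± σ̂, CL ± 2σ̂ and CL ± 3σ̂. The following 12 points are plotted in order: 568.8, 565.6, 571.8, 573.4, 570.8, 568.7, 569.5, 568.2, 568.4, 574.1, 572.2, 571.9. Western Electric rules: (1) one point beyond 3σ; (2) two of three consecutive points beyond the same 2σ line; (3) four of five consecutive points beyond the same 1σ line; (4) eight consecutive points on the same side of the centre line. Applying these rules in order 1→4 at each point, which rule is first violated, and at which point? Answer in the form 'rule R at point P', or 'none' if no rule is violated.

Zone of each point (C = within 1σ̂, B = 1σ̂–2σ̂, A = 2σ̂–3σ̂, * = beyond 3σ̂; sign = side of CL): 1:-C, 2:-B, 3:+C, 4:+B, 5:+C, 6:-C, 7:-C, 8:-C, 9:-C, 10:+B, 11:+C, 12:+C
No rule fires across all 12 points.

none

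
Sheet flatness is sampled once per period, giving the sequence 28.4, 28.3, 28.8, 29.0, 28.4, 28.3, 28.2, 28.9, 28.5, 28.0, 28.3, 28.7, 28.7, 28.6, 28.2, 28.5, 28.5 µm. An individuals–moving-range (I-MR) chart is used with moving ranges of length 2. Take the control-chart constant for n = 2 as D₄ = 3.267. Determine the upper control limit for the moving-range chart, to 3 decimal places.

Moving ranges: 0.1, 0.5, 0.2, 0.6, 0.1, 0.1, 0.7, 0.4, 0.5, 0.3, 0.4, 0.0, 0.1, 0.4, 0.3, 0.0; M̄R̄ = 4.7000 / 16 = 0.2938
UCL_MR = D₄·M̄R̄ = 3.267 × 0.2938 = 0.9597

0.960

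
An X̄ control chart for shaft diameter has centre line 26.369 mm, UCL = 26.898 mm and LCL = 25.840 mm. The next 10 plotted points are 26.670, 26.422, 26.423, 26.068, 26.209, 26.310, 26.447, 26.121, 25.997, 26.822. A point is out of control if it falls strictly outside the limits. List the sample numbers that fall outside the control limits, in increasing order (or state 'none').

none

All 10 points lie within [25.840, 26.898].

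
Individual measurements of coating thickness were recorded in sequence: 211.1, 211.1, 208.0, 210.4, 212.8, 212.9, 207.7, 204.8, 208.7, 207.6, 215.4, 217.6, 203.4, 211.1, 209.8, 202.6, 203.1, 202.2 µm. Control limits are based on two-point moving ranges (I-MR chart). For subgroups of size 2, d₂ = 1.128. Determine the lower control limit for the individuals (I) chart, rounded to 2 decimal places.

X̄ = (211.1 + 211.1 + 208.0 + 210.4 + 212.8 + 212.9 + 207.7 + 204.8 + 208.7 + 207.6 + 215.4 + 217.6 + 203.4 + 211.1 + 209.8 + 202.6 + 203.1 + 202.2) / 18 = 208.9056
Moving ranges: 0.0, 3.1, 2.4, 2.4, 0.1, 5.2, 2.9, 3.9, 1.1, 7.8, 2.2, 14.2, 7.7, 1.3, 7.2, 0.5, 0.9; M̄R̄ = 62.9000 / 17 = 3.7000
LCL = X̄ − 3·M̄R̄/d₂ = 208.9056 − 3 × 3.7000 / 1.128 = 199.0651

199.07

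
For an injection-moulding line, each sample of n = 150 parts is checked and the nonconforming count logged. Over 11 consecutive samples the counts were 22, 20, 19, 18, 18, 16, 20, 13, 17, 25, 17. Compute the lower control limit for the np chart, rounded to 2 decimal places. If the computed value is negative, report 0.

p̄ = Σdᵢ / (k·n) = 205 / (11 × 150) = 0.12424
LCL = np̄ − 3·√(np̄(1−p̄)) = 18.6364 − 3 × 4.0399 = 6.5166

6.52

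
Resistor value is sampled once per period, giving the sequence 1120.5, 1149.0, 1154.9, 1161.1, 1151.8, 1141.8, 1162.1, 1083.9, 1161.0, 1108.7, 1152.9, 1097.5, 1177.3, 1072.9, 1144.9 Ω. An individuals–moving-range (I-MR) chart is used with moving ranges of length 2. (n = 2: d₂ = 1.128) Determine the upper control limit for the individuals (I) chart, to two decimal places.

X̄ = (1120.5 + 1149.0 + 1154.9 + 1161.1 + 1151.8 + 1141.8 + 1162.1 + 1083.9 + 1161.0 + 1108.7 + 1152.9 + 1097.5 + 1177.3 + 1072.9 + 1144.9) / 15 = 1136.0200
Moving ranges: 28.5, 5.9, 6.2, 9.3, 10.0, 20.3, 78.2, 77.1, 52.3, 44.2, 55.4, 79.8, 104.4, 72.0; M̄R̄ = 643.6000 / 14 = 45.9714
UCL = X̄ + 3·M̄R̄/d₂ = 1136.0200 + 3 × 45.9714 / 1.128 = 1258.2844

1258.28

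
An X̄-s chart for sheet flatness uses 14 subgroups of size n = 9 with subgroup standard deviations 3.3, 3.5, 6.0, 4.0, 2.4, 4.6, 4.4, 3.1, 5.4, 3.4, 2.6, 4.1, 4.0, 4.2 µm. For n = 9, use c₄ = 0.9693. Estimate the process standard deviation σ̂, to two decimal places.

s̄ = (3.3 + 3.5 + 6.0 + 4.0 + 2.4 + 4.6 + 4.4 + 3.1 + 5.4 + 3.4 + 2.6 + 4.1 + 4.0 + 4.2) / 14 = 3.9286
σ̂ = s̄ / c₄ = 3.9286 / 0.9693 = 4.0530

4.05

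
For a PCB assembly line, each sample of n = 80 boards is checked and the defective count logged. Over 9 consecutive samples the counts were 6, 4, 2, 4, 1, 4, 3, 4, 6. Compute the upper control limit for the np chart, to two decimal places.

9.47

p̄ = Σdᵢ / (k·n) = 34 / (9 × 80) = 0.04722
UCL = np̄ + 3·√(np̄(1−p̄)) = 3.7778 + 3 × √(3.7778×0.95278) = 3.7778 + 3 × 1.8972 = 9.4694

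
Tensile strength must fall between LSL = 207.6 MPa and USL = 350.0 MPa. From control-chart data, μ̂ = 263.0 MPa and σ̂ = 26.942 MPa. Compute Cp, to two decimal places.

Cp = (USL − LSL) / (6σ̂) = (350.0 − 207.6) / (6 × 26.942) = 142.4000 / 161.6520 = 0.8809

0.88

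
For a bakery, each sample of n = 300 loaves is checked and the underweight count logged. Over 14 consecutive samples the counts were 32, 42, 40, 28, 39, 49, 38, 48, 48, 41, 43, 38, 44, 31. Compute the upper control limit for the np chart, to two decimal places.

p̄ = Σdᵢ / (k·n) = 561 / (14 × 300) = 0.13357
UCL = np̄ + 3·√(np̄(1−p̄)) = 40.0714 + 3 × √(40.0714×0.86643) = 40.0714 + 3 × 5.8923 = 57.7483

57.75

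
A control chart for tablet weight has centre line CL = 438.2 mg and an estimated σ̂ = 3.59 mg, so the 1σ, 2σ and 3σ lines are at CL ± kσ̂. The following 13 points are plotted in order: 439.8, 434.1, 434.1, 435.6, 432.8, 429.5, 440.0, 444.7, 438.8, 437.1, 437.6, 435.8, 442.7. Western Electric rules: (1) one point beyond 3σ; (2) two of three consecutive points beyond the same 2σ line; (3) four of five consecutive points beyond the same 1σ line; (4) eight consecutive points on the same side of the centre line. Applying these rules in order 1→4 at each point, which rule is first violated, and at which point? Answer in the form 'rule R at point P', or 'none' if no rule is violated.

Zone of each point (C = within 1σ̂, B = 1σ̂–2σ̂, A = 2σ̂–3σ̂, * = beyond 3σ̂; sign = side of CL): 1:+C, 2:-B, 3:-B, 4:-C, 5:-B, 6:-A, 7:+C, 8:+B, 9:+C, 10:-C, 11:-C, 12:-C, 13:+B
Rule 3 (four of five consecutive points beyond the same 1σ limit) is satisfied at point 6.

rule 3 at point 6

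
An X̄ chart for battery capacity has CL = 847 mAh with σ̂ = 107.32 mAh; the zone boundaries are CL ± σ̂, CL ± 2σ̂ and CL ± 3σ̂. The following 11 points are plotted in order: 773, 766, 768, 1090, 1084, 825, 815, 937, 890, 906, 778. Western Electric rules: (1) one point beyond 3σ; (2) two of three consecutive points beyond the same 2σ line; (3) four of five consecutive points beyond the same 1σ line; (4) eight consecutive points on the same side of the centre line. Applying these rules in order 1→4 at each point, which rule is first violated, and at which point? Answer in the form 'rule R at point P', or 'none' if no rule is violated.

Zone of each point (C = within 1σ̂, B = 1σ̂–2σ̂, A = 2σ̂–3σ̂, * = beyond 3σ̂; sign = side of CL): 1:-C, 2:-C, 3:-C, 4:+A, 5:+A, 6:-C, 7:-C, 8:+C, 9:+C, 10:+C, 11:-C
Rule 2 (two of three consecutive points beyond the same 2σ limit) is satisfied at point 5.

rule 2 at point 5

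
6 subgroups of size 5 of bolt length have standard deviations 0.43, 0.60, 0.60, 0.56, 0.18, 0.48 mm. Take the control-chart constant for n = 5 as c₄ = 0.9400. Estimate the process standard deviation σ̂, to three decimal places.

0.505

s̄ = (0.43 + 0.60 + 0.60 + 0.56 + 0.18 + 0.48) / 6 = 0.4750
σ̂ = s̄ / c₄ = 0.4750 / 0.9400 = 0.5053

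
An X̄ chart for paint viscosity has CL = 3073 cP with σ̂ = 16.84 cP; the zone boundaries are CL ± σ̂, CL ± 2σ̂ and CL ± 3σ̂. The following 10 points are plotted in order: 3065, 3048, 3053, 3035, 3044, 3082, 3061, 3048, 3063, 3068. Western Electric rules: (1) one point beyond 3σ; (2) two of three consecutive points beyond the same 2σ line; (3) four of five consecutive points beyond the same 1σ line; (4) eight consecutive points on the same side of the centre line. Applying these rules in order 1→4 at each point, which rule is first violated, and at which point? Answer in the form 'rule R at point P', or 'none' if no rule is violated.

Zone of each point (C = within 1σ̂, B = 1σ̂–2σ̂, A = 2σ̂–3σ̂, * = beyond 3σ̂; sign = side of CL): 1:-C, 2:-B, 3:-B, 4:-A, 5:-B, 6:+C, 7:-C, 8:-B, 9:-C, 10:-C
Rule 3 (four of five consecutive points beyond the same 1σ limit) is satisfied at point 5.

rule 3 at point 5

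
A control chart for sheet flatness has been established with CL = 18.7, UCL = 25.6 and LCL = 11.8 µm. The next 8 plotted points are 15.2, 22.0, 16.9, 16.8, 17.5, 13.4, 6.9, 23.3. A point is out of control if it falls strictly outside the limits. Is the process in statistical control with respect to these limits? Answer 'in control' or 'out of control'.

Compare each point to [11.8, 25.6]: sample 7 = 6.9 < LCL.

out of control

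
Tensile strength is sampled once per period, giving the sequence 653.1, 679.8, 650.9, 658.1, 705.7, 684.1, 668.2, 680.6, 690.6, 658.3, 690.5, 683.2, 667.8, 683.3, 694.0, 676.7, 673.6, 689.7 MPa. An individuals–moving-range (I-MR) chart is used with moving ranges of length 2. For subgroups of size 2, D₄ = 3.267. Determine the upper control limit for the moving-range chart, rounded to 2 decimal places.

Moving ranges: 26.7, 28.9, 7.2, 47.6, 21.6, 15.9, 12.4, 10.0, 32.3, 32.2, 7.3, 15.4, 15.5, 10.7, 17.3, 3.1, 16.1; M̄R̄ = 320.2000 / 17 = 18.8353
UCL_MR = D₄·M̄R̄ = 3.267 × 18.8353 = 61.5349

61.53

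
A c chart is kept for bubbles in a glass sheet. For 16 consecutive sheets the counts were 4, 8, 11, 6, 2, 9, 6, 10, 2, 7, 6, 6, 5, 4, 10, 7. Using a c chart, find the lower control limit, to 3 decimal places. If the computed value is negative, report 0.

0.000

c̄ = (4 + 8 + 11 + 6 + 2 + 9 + 6 + 10 + 2 + 7 + 6 + 6 + 5 + 4 + 10 + 7) / 16 = 103 / 16 = 6.4375
LCL = c̄ − 3√c̄ = 6.4375 − 3 × 2.5372 = -1.1742 → 0 (cannot be negative)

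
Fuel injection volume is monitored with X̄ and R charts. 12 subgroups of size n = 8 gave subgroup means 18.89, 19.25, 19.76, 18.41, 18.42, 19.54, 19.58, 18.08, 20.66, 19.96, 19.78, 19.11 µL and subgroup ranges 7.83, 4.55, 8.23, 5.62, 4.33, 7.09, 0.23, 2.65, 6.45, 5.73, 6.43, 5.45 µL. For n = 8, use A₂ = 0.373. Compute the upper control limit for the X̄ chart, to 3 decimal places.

X̄̄ = (18.89 + 19.25 + 19.76 + 18.41 + 18.42 + 19.54 + 19.58 + 18.08 + 20.66 + 19.96 + 19.78 + 19.11) / 12 = 231.4400 / 12 = 19.2867
R̄ = (7.83 + 4.55 + 8.23 + 5.62 + 4.33 + 7.09 + 0.23 + 2.65 + 6.45 + 5.73 + 6.43 + 5.45) / 12 = 64.5900 / 12 = 5.3825
UCL = X̄̄ + A₂·R̄ = 19.2867 + 0.373 × 5.3825 = 21.2943

21.294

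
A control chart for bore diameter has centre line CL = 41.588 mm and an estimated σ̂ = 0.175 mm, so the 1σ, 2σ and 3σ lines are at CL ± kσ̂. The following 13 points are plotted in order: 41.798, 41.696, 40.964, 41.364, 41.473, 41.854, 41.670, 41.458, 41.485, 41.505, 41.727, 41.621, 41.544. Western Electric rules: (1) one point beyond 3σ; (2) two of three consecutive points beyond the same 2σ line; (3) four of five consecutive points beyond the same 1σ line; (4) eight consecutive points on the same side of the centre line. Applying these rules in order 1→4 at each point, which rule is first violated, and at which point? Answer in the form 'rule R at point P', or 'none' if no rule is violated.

Zone of each point (C = within 1σ̂, B = 1σ̂–2σ̂, A = 2σ̂–3σ̂, * = beyond 3σ̂; sign = side of CL): 1:+B, 2:+C, 3:-*, 4:-B, 5:-C, 6:+B, 7:+C, 8:-C, 9:-C, 10:-C, 11:+C, 12:+C, 13:-C
Rule 1 (one point beyond the 3σ limits) is satisfied at point 3.

rule 1 at point 3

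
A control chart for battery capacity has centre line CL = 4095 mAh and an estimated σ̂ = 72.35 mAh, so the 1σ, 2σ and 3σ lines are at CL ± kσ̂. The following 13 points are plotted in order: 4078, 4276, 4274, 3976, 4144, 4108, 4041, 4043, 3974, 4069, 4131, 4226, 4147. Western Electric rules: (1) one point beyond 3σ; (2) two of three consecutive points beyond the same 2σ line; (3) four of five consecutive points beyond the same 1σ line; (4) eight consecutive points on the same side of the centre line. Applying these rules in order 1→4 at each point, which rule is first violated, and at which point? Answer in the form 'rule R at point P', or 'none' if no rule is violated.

rule 2 at point 3

Zone of each point (C = within 1σ̂, B = 1σ̂–2σ̂, A = 2σ̂–3σ̂, * = beyond 3σ̂; sign = side of CL): 1:-C, 2:+A, 3:+A, 4:-B, 5:+C, 6:+C, 7:-C, 8:-C, 9:-B, 10:-C, 11:+C, 12:+B, 13:+C
Rule 2 (two of three consecutive points beyond the same 2σ limit) is satisfied at point 3.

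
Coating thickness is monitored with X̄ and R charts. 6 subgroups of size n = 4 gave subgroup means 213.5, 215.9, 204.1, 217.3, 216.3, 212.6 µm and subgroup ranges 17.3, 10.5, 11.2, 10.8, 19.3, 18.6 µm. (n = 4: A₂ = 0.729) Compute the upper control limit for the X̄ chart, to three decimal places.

223.939

X̄̄ = (213.5 + 215.9 + 204.1 + 217.3 + 216.3 + 212.6) / 6 = 1279.7000 / 6 = 213.2833
R̄ = (17.3 + 10.5 + 11.2 + 10.8 + 19.3 + 18.6) / 6 = 87.7000 / 6 = 14.6167
UCL = X̄̄ + A₂·R̄ = 213.2833 + 0.729 × 14.6167 = 223.9389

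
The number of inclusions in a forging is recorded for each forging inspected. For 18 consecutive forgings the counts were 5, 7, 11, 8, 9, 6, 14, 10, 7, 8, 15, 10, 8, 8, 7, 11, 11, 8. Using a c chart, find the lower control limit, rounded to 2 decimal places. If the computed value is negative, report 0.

0.03

c̄ = (5 + 7 + 11 + 8 + 9 + 6 + 14 + 10 + 7 + 8 + 15 + 10 + 8 + 8 + 7 + 11 + 11 + 8) / 18 = 163 / 18 = 9.0556
LCL = c̄ − 3√c̄ = 9.0556 − 3 × 3.0092 = 0.0278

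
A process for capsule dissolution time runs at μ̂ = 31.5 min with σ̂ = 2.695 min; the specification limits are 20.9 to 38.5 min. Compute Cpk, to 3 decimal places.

0.866

Cpu = (USL − μ̂) / (3σ̂) = (38.5 − 31.5) / (3 × 2.695) = 0.8658; Cpl = (μ̂ − LSL) / (3σ̂) = (31.5 − 20.9) / (3 × 2.695) = 1.3111; Cpk = min(Cpu, Cpl) = 0.8658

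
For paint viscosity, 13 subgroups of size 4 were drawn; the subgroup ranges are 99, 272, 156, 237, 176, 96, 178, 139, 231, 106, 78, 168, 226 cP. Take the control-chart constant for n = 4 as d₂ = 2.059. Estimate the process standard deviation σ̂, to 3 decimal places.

80.771

R̄ = (99 + 272 + 156 + 237 + 176 + 96 + 178 + 139 + 231 + 106 + 78 + 168 + 226) / 13 = 166.3077
σ̂ = R̄ / d₂ = 166.3077 / 2.059 = 80.7711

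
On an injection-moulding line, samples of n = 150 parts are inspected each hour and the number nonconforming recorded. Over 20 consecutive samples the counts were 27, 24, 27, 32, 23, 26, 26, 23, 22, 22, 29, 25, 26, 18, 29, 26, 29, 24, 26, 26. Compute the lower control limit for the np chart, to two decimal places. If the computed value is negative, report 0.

11.70

p̄ = Σdᵢ / (k·n) = 510 / (20 × 150) = 0.17000
LCL = np̄ − 3·√(np̄(1−p̄)) = 25.5000 − 3 × 4.6005 = 11.6984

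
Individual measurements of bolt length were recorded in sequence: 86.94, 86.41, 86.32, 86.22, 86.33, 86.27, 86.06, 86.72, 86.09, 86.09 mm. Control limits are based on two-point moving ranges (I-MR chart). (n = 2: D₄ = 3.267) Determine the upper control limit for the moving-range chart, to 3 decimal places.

0.868

Moving ranges: 0.53, 0.09, 0.10, 0.11, 0.06, 0.21, 0.66, 0.63, 0.00; M̄R̄ = 2.3900 / 9 = 0.2656
UCL_MR = D₄·M̄R̄ = 3.267 × 0.2656 = 0.8676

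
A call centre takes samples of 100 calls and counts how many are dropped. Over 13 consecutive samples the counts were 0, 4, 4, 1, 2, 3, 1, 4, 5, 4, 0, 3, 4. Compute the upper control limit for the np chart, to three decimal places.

7.548

p̄ = Σdᵢ / (k·n) = 35 / (13 × 100) = 0.02692
UCL = np̄ + 3·√(np̄(1−p̄)) = 2.6923 + 3 × √(2.6923×0.97308) = 2.6923 + 3 × 1.6186 = 7.5481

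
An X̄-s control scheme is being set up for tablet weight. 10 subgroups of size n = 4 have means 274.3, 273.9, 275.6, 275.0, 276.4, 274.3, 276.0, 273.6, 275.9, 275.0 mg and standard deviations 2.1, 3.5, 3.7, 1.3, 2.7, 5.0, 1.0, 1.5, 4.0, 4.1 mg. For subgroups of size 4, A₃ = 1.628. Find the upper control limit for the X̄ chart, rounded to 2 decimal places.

279.70

X̄̄ = (274.3 + 273.9 + 275.6 + 275.0 + 276.4 + 274.3 + 276.0 + 273.6 + 275.9 + 275.0) / 10 = 275.0000
s̄ = (2.1 + 3.5 + 3.7 + 1.3 + 2.7 + 5.0 + 1.0 + 1.5 + 4.0 + 4.1) / 10 = 2.8900
UCL = X̄̄ + A₃·s̄ = 275.0000 + 1.628 × 2.8900 = 279.7049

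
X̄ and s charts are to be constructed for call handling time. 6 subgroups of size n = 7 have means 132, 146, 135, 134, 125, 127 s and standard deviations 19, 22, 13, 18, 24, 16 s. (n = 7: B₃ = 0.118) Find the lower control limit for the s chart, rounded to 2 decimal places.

2.20

s̄ = (19 + 22 + 13 + 18 + 24 + 16) / 6 = 18.6667
LCL_s = B₃·s̄ = 0.118 × 18.6667 = 2.2027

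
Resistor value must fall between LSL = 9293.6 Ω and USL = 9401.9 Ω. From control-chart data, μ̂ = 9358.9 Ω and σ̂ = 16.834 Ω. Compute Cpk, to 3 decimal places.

Cpu = (USL − μ̂) / (3σ̂) = (9401.9 − 9358.9) / (3 × 16.834) = 0.8515; Cpl = (μ̂ − LSL) / (3σ̂) = (9358.9 − 9293.6) / (3 × 16.834) = 1.2930; Cpk = min(Cpu, Cpl) = 0.8515

0.851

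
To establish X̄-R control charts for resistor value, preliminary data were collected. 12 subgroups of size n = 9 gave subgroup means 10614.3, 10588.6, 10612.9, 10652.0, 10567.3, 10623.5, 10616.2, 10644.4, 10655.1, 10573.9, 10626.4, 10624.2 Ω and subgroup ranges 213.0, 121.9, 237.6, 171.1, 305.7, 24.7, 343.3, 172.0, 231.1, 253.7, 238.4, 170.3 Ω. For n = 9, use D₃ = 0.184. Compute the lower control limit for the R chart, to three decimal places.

R̄ = (213.0 + 121.9 + 237.6 + 171.1 + 305.7 + 24.7 + 343.3 + 172.0 + 231.1 + 253.7 + 238.4 + 170.3) / 12 = 2482.8000 / 12 = 206.9000
LCL_R = D₃·R̄ = 0.184 × 206.9000 = 38.0696

38.070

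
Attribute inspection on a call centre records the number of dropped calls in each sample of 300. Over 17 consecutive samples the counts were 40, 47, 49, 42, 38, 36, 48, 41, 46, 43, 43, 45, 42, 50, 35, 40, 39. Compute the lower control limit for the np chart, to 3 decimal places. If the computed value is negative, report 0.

24.453

p̄ = Σdᵢ / (k·n) = 724 / (17 × 300) = 0.14196
LCL = np̄ − 3·√(np̄(1−p̄)) = 42.5882 − 3 × 6.0450 = 24.4531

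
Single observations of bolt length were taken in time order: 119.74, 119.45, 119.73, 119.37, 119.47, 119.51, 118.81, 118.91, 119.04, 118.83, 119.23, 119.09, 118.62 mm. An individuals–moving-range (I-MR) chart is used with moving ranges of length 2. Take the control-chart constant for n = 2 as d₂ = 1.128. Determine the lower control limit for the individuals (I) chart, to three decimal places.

118.502

X̄ = (119.74 + 119.45 + 119.73 + 119.37 + 119.47 + 119.51 + 118.81 + 118.91 + 119.04 + 118.83 + 119.23 + 119.09 + 118.62) / 13 = 119.2154
Moving ranges: 0.29, 0.28, 0.36, 0.10, 0.04, 0.70, 0.10, 0.13, 0.21, 0.40, 0.14, 0.47; M̄R̄ = 3.2200 / 12 = 0.2683
LCL = X̄ − 3·M̄R̄/d₂ = 119.2154 − 3 × 0.2683 / 1.128 = 118.5017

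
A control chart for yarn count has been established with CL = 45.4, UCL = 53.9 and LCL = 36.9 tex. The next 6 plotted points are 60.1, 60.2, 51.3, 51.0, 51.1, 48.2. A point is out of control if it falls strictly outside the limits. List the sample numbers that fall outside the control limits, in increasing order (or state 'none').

1, 2

Compare each point to [36.9, 53.9]: sample 1 = 60.1 > UCL; sample 2 = 60.2 > UCL.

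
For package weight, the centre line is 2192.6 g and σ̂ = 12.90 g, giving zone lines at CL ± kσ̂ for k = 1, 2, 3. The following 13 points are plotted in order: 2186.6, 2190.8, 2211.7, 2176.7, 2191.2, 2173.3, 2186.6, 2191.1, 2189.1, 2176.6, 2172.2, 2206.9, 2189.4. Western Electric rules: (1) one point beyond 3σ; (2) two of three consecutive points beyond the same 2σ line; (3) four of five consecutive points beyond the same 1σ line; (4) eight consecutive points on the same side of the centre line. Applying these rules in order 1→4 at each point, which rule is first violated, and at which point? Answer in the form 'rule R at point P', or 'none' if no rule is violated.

Zone of each point (C = within 1σ̂, B = 1σ̂–2σ̂, A = 2σ̂–3σ̂, * = beyond 3σ̂; sign = side of CL): 1:-C, 2:-C, 3:+B, 4:-B, 5:-C, 6:-B, 7:-C, 8:-C, 9:-C, 10:-B, 11:-B, 12:+B, 13:-C
Rule 4 (eight consecutive points on the same side of the centre line) is satisfied at point 11.

rule 4 at point 11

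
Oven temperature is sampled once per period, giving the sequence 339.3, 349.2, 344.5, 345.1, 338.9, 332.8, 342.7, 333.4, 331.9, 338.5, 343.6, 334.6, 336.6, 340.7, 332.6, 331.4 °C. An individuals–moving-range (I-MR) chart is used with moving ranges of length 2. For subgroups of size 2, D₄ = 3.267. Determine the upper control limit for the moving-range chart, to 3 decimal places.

18.361

Moving ranges: 9.9, 4.7, 0.6, 6.2, 6.1, 9.9, 9.3, 1.5, 6.6, 5.1, 9.0, 2.0, 4.1, 8.1, 1.2; M̄R̄ = 84.3000 / 15 = 5.6200
UCL_MR = D₄·M̄R̄ = 3.267 × 5.6200 = 18.3605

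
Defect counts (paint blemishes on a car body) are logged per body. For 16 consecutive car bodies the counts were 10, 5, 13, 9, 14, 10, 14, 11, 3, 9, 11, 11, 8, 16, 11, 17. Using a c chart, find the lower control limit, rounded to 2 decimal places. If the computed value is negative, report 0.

c̄ = (10 + 5 + 13 + 9 + 14 + 10 + 14 + 11 + 3 + 9 + 11 + 11 + 8 + 16 + 11 + 17) / 16 = 172 / 16 = 10.7500
LCL = c̄ − 3√c̄ = 10.7500 − 3 × 3.2787 = 0.9138

0.91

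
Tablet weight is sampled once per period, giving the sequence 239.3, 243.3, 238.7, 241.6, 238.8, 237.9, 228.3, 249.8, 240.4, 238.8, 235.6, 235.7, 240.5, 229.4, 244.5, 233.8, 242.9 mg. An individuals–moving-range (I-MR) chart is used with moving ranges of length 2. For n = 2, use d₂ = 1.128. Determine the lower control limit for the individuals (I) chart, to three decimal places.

X̄ = (239.3 + 243.3 + 238.7 + 241.6 + 238.8 + 237.9 + 228.3 + 249.8 + 240.4 + 238.8 + 235.6 + 235.7 + 240.5 + 229.4 + 244.5 + 233.8 + 242.9) / 17 = 238.7824
Moving ranges: 4.0, 4.6, 2.9, 2.8, 0.9, 9.6, 21.5, 9.4, 1.6, 3.2, 0.1, 4.8, 11.1, 15.1, 10.7, 9.1; M̄R̄ = 111.4000 / 16 = 6.9625
LCL = X̄ − 3·M̄R̄/d₂ = 238.7824 − 3 × 6.9625 / 1.128 = 220.2651

220.265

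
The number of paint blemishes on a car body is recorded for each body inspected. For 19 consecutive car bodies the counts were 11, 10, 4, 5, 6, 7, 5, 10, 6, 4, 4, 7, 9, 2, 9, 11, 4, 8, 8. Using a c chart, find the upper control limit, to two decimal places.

c̄ = (11 + 10 + 4 + 5 + 6 + 7 + 5 + 10 + 6 + 4 + 4 + 7 + 9 + 2 + 9 + 11 + 4 + 8 + 8) / 19 = 130 / 19 = 6.8421
UCL = c̄ + 3√c̄ = 6.8421 + 3 × √6.8421 = 6.8421 + 3 × 2.6157 = 14.6893

14.69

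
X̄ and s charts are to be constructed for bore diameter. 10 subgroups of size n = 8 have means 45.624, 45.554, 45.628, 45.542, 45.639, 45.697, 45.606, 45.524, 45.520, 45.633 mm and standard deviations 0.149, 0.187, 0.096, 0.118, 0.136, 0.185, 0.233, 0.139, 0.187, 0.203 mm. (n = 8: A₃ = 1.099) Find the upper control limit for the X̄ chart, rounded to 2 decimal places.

45.78

X̄̄ = (45.624 + 45.554 + 45.628 + 45.542 + 45.639 + 45.697 + 45.606 + 45.524 + 45.520 + 45.633) / 10 = 45.5967
s̄ = (0.149 + 0.187 + 0.096 + 0.118 + 0.136 + 0.185 + 0.233 + 0.139 + 0.187 + 0.203) / 10 = 0.1633
UCL = X̄̄ + A₃·s̄ = 45.5967 + 1.099 × 0.1633 = 45.7762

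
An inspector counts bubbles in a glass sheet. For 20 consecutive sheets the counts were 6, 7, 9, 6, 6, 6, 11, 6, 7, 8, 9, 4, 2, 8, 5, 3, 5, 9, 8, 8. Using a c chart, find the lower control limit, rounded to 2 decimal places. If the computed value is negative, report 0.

c̄ = (6 + 7 + 9 + 6 + 6 + 6 + 11 + 6 + 7 + 8 + 9 + 4 + 2 + 8 + 5 + 3 + 5 + 9 + 8 + 8) / 20 = 133 / 20 = 6.6500
LCL = c̄ − 3√c̄ = 6.6500 − 3 × 2.5788 = -1.0863 → 0 (cannot be negative)

0.00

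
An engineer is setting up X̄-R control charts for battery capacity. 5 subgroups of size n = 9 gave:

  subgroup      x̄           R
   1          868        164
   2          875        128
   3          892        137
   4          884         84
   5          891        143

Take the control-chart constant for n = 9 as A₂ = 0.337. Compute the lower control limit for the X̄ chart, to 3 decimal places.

837.786

X̄̄ = (868 + 875 + 892 + 884 + 891) / 5 = 4410.0000 / 5 = 882.0000
R̄ = (164 + 128 + 137 + 84 + 143) / 5 = 656.0000 / 5 = 131.2000
LCL = X̄̄ − A₂·R̄ = 882.0000 − 0.337 × 131.2000 = 837.7856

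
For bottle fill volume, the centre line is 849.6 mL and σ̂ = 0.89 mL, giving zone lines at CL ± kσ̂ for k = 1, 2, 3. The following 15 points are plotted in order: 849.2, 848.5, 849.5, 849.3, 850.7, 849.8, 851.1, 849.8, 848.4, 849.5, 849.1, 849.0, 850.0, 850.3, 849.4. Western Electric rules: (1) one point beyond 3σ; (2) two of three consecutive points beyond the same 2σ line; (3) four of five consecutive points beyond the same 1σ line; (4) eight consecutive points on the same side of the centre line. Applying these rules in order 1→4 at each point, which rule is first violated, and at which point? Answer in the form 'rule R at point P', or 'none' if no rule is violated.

Zone of each point (C = within 1σ̂, B = 1σ̂–2σ̂, A = 2σ̂–3σ̂, * = beyond 3σ̂; sign = side of CL): 1:-C, 2:-B, 3:-C, 4:-C, 5:+B, 6:+C, 7:+B, 8:+C, 9:-B, 10:-C, 11:-C, 12:-C, 13:+C, 14:+C, 15:-C
No rule fires across all 15 points.

none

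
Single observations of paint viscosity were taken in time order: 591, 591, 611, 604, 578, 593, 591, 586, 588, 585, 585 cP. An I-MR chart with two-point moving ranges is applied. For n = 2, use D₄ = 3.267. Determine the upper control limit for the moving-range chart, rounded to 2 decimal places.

26.14

Moving ranges: 0, 20, 7, 26, 15, 2, 5, 2, 3, 0; M̄R̄ = 80.0000 / 10 = 8.0000
UCL_MR = D₄·M̄R̄ = 3.267 × 8.0000 = 26.1360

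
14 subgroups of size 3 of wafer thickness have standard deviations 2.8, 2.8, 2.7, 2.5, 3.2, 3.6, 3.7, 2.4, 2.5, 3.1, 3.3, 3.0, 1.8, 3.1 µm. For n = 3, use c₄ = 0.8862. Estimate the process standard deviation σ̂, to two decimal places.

s̄ = (2.8 + 2.8 + 2.7 + 2.5 + 3.2 + 3.6 + 3.7 + 2.4 + 2.5 + 3.1 + 3.3 + 3.0 + 1.8 + 3.1) / 14 = 2.8929
σ̂ = s̄ / c₄ = 2.8929 / 0.8862 = 3.2643

3.26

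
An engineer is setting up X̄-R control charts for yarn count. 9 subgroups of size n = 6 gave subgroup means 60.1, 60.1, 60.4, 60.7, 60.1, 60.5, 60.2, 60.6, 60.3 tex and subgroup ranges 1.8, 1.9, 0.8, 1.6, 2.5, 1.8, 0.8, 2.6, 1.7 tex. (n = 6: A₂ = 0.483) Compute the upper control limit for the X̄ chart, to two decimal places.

X̄̄ = (60.1 + 60.1 + 60.4 + 60.7 + 60.1 + 60.5 + 60.2 + 60.6 + 60.3) / 9 = 543.0000 / 9 = 60.3333
R̄ = (1.8 + 1.9 + 0.8 + 1.6 + 2.5 + 1.8 + 0.8 + 2.6 + 1.7) / 9 = 15.5000 / 9 = 1.7222
UCL = X̄̄ + A₂·R̄ = 60.3333 + 0.483 × 1.7222 = 61.1652

61.17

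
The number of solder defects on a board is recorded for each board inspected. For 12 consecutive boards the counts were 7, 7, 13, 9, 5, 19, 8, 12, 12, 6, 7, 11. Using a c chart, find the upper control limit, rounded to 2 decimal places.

18.99

c̄ = (7 + 7 + 13 + 9 + 5 + 19 + 8 + 12 + 12 + 6 + 7 + 11) / 12 = 116 / 12 = 9.6667
UCL = c̄ + 3√c̄ = 9.6667 + 3 × √9.6667 = 9.6667 + 3 × 3.1091 = 18.9940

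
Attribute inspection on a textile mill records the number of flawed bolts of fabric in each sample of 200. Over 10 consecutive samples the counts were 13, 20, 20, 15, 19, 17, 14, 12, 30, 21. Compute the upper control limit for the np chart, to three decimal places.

30.272

p̄ = Σdᵢ / (k·n) = 181 / (10 × 200) = 0.09050
UCL = np̄ + 3·√(np̄(1−p̄)) = 18.1000 + 3 × √(18.1000×0.90950) = 18.1000 + 3 × 4.0573 = 30.2720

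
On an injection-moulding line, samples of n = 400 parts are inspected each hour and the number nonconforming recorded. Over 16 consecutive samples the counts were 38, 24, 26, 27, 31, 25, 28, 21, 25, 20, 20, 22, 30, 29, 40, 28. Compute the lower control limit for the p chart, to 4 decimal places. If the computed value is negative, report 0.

p̄ = Σdᵢ / (k·n) = 434 / (16 × 400) = 0.06781
LCL = p̄ − 3·√(p̄(1−p̄)/n) = 0.06781 − 3 × 0.01257 = 0.03010

0.0301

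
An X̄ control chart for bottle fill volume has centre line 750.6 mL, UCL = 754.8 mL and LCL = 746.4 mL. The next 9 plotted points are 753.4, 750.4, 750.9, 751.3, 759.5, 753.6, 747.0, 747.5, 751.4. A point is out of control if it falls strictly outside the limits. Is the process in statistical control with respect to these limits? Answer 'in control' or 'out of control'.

Compare each point to [746.4, 754.8]: sample 5 = 759.5 > UCL.

out of control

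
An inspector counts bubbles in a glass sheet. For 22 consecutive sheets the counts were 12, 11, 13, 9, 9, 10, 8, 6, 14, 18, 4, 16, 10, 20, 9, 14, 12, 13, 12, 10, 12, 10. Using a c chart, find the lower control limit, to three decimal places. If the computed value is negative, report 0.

1.301

c̄ = (12 + 11 + 13 + 9 + 9 + 10 + 8 + 6 + 14 + 18 + 4 + 16 + 10 + 20 + 9 + 14 + 12 + 13 + 12 + 10 + 12 + 10) / 22 = 252 / 22 = 11.4545
LCL = c̄ − 3√c̄ = 11.4545 − 3 × 3.3845 = 1.3012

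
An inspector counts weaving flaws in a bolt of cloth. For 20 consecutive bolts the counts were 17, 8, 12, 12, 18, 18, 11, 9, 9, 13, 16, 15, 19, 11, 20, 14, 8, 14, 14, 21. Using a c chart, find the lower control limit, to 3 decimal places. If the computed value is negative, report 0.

c̄ = (17 + 8 + 12 + 12 + 18 + 18 + 11 + 9 + 9 + 13 + 16 + 15 + 19 + 11 + 20 + 14 + 8 + 14 + 14 + 21) / 20 = 279 / 20 = 13.9500
LCL = c̄ − 3√c̄ = 13.9500 − 3 × 3.7350 = 2.7451

2.745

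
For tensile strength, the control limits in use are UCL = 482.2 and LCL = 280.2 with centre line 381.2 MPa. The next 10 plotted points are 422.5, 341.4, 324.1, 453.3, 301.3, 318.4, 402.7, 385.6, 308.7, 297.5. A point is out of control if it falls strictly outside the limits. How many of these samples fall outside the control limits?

All 10 points lie within [280.2, 482.2].

0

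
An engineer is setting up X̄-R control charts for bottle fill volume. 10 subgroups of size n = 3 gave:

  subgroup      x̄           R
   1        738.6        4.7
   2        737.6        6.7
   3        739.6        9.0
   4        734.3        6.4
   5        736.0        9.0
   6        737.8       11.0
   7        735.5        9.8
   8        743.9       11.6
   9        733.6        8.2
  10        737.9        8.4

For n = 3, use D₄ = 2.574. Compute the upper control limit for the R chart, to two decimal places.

21.83

R̄ = (4.7 + 6.7 + 9.0 + 6.4 + 9.0 + 11.0 + 9.8 + 11.6 + 8.2 + 8.4) / 10 = 84.8000 / 10 = 8.4800
UCL_R = D₄·R̄ = 2.574 × 8.4800 = 21.8275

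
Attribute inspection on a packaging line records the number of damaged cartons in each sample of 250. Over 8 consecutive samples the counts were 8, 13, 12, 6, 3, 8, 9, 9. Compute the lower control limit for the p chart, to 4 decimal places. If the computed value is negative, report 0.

0.0000

p̄ = Σdᵢ / (k·n) = 68 / (8 × 250) = 0.03400
LCL = p̄ − 3·√(p̄(1−p̄)/n) = 0.03400 − 3 × 0.01146 = -0.00039 → 0 (negative, so LCL = 0)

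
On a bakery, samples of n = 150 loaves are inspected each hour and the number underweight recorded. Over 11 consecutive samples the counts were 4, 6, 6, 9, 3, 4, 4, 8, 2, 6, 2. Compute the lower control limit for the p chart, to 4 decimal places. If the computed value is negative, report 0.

p̄ = Σdᵢ / (k·n) = 54 / (11 × 150) = 0.03273
LCL = p̄ − 3·√(p̄(1−p̄)/n) = 0.03273 − 3 × 0.01453 = -0.01085 → 0 (negative, so LCL = 0)

0.0000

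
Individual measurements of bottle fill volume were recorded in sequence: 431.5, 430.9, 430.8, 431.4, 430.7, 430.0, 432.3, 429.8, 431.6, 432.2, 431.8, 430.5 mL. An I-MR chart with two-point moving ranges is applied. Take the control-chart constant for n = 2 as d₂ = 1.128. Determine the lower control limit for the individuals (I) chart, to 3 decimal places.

X̄ = (431.5 + 430.9 + 430.8 + 431.4 + 430.7 + 430.0 + 432.3 + 429.8 + 431.6 + 432.2 + 431.8 + 430.5) / 12 = 431.1250
Moving ranges: 0.6, 0.1, 0.6, 0.7, 0.7, 2.3, 2.5, 1.8, 0.6, 0.4, 1.3; M̄R̄ = 11.6000 / 11 = 1.0545
LCL = X̄ − 3·M̄R̄/d₂ = 431.1250 − 3 × 1.0545 / 1.128 = 428.3204

428.320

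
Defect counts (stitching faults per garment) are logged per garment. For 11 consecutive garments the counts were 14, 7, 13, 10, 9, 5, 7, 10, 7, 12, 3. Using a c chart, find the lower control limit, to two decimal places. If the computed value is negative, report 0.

0.00

c̄ = (14 + 7 + 13 + 10 + 9 + 5 + 7 + 10 + 7 + 12 + 3) / 11 = 97 / 11 = 8.8182
LCL = c̄ − 3√c̄ = 8.8182 − 3 × 2.9695 = -0.0904 → 0 (cannot be negative)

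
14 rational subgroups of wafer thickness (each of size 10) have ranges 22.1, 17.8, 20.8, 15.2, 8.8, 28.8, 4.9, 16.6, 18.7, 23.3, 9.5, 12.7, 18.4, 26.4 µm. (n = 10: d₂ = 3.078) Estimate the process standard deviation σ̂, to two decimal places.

5.66

R̄ = (22.1 + 17.8 + 20.8 + 15.2 + 8.8 + 28.8 + 4.9 + 16.6 + 18.7 + 23.3 + 9.5 + 12.7 + 18.4 + 26.4) / 14 = 17.4286
σ̂ = R̄ / d₂ = 17.4286 / 3.078 = 5.6623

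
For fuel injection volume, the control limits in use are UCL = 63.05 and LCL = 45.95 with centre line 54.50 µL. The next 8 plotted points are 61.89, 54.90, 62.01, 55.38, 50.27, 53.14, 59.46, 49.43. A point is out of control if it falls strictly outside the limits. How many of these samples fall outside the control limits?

0

All 8 points lie within [45.95, 63.05].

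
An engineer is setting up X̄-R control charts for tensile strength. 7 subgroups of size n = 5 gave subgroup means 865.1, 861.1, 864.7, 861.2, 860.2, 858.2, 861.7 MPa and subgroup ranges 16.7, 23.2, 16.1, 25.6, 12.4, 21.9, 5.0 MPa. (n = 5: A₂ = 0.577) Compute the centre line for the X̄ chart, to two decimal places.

X̄̄ = (865.1 + 861.1 + 864.7 + 861.2 + 860.2 + 858.2 + 861.7) / 7 = 6032.2000 / 7 = 861.7429
CL = X̄̄ = 861.7429

861.74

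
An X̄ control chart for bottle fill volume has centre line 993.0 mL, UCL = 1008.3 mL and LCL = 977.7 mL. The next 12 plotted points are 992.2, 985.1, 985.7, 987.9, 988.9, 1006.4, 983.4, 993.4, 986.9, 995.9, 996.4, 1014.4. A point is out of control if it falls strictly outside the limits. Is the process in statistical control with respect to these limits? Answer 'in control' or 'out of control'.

out of control

Compare each point to [977.7, 1008.3]: sample 12 = 1014.4 > UCL.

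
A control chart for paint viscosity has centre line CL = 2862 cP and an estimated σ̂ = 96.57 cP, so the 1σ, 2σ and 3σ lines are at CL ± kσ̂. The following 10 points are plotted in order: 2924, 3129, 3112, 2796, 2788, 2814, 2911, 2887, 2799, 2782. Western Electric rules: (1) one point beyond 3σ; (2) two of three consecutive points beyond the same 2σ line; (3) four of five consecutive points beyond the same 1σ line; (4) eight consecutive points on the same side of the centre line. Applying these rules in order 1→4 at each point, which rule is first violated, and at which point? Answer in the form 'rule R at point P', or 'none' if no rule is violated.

rule 2 at point 3

Zone of each point (C = within 1σ̂, B = 1σ̂–2σ̂, A = 2σ̂–3σ̂, * = beyond 3σ̂; sign = side of CL): 1:+C, 2:+A, 3:+A, 4:-C, 5:-C, 6:-C, 7:+C, 8:+C, 9:-C, 10:-C
Rule 2 (two of three consecutive points beyond the same 2σ limit) is satisfied at point 3.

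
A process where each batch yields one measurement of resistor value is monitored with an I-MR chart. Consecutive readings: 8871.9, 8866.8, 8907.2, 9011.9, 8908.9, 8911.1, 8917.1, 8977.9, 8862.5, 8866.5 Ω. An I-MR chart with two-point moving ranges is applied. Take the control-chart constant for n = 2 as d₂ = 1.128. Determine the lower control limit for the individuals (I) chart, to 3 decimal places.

X̄ = (8871.9 + 8866.8 + 8907.2 + 9011.9 + 8908.9 + 8911.1 + 8917.1 + 8977.9 + 8862.5 + 8866.5) / 10 = 8910.1800
Moving ranges: 5.1, 40.4, 104.7, 103.0, 2.2, 6.0, 60.8, 115.4, 4.0; M̄R̄ = 441.6000 / 9 = 49.0667
LCL = X̄ − 3·M̄R̄/d₂ = 8910.1800 − 3 × 49.0667 / 1.128 = 8779.6835

8779.684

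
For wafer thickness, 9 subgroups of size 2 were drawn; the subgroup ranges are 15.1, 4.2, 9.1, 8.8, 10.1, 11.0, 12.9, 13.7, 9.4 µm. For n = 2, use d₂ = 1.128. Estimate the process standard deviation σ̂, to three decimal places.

9.289

R̄ = (15.1 + 4.2 + 9.1 + 8.8 + 10.1 + 11.0 + 12.9 + 13.7 + 9.4) / 9 = 10.4778
σ̂ = R̄ / d₂ = 10.4778 / 1.128 = 9.2888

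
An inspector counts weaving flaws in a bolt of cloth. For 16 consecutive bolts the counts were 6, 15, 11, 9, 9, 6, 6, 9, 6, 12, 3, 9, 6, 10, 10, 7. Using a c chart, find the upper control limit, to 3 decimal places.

c̄ = (6 + 15 + 11 + 9 + 9 + 6 + 6 + 9 + 6 + 12 + 3 + 9 + 6 + 10 + 10 + 7) / 16 = 134 / 16 = 8.3750
UCL = c̄ + 3√c̄ = 8.3750 + 3 × √8.3750 = 8.3750 + 3 × 2.8940 = 17.0569

17.057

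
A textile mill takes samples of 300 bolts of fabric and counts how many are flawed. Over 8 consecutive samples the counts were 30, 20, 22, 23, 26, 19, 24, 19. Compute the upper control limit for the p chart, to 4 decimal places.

p̄ = Σdᵢ / (k·n) = 183 / (8 × 300) = 0.07625
UCL = p̄ + 3·√(p̄(1−p̄)/n) = 0.07625 + 3 × √(0.07625×0.92375/300) = 0.07625 + 3 × 0.01532 = 0.12222

0.1222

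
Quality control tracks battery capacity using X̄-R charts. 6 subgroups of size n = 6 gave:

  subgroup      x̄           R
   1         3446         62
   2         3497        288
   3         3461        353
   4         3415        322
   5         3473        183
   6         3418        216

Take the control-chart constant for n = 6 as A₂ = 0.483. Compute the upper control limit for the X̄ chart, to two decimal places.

3566.30

X̄̄ = (3446 + 3497 + 3461 + 3415 + 3473 + 3418) / 6 = 20710.0000 / 6 = 3451.6667
R̄ = (62 + 288 + 353 + 322 + 183 + 216) / 6 = 1424.0000 / 6 = 237.3333
UCL = X̄̄ + A₂·R̄ = 3451.6667 + 0.483 × 237.3333 = 3566.2987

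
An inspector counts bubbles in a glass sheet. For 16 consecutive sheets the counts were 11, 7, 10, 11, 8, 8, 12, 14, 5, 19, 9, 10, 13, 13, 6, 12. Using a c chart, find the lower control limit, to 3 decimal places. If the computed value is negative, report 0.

c̄ = (11 + 7 + 10 + 11 + 8 + 8 + 12 + 14 + 5 + 19 + 9 + 10 + 13 + 13 + 6 + 12) / 16 = 168 / 16 = 10.5000
LCL = c̄ − 3√c̄ = 10.5000 − 3 × 3.2404 = 0.7789

0.779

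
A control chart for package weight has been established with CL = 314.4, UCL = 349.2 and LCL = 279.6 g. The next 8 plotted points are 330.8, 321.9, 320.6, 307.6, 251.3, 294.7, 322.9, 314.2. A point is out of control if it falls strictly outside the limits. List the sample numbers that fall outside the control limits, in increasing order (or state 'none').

5

Compare each point to [279.6, 349.2]: sample 5 = 251.3 < LCL.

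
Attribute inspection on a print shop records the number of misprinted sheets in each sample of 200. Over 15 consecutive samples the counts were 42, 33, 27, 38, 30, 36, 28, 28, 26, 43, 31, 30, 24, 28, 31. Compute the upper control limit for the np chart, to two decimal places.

p̄ = Σdᵢ / (k·n) = 475 / (15 × 200) = 0.15833
UCL = np̄ + 3·√(np̄(1−p̄)) = 31.6667 + 3 × √(31.6667×0.84167) = 31.6667 + 3 × 5.1626 = 47.1546

47.15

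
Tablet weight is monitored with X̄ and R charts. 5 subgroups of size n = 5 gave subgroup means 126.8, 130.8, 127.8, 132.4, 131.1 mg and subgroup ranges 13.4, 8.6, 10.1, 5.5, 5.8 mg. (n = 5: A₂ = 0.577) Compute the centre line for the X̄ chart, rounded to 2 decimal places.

129.78

X̄̄ = (126.8 + 130.8 + 127.8 + 132.4 + 131.1) / 5 = 648.9000 / 5 = 129.7800
CL = X̄̄ = 129.7800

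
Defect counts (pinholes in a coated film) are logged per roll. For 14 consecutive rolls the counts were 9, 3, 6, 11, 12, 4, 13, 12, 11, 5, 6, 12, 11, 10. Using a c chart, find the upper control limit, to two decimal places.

17.89

c̄ = (9 + 3 + 6 + 11 + 12 + 4 + 13 + 12 + 11 + 5 + 6 + 12 + 11 + 10) / 14 = 125 / 14 = 8.9286
UCL = c̄ + 3√c̄ = 8.9286 + 3 × √8.9286 = 8.9286 + 3 × 2.9881 = 17.8928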